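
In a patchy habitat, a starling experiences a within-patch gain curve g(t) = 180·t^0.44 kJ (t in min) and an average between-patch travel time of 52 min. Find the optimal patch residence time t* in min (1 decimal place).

40.9 min

By the marginal value theorem, leave when the instantaneous gain rate g'(t) equals the habitat-wide average g(t)/(T + t).
g'(t) = 0.44·180·t^-0.56. Setting 0.44·180·t^-0.56 = 180·t^0.44/(52+t) gives 0.44(52+t) = t, so 0.56·t = 0.44×52.
t* = 0.44×52/0.56 = 40.86 min.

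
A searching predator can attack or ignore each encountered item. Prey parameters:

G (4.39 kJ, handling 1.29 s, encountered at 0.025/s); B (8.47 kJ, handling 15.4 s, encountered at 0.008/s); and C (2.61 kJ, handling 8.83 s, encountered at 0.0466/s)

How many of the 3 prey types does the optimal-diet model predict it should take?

Profitabilities (E/h, kJ/s): G 3.4, B 0.55, C 0.296. Add prey in this order while the next type's profitability exceeds the intake rate on those already taken.
Rate on top 1: 0.1063. B: 0.55 > 0.1063 → include.
Rate on top 2: 0.1536. C: 0.296 > 0.1536 → include.
Optimal diet: G, B, C — 3 of 3 types.

3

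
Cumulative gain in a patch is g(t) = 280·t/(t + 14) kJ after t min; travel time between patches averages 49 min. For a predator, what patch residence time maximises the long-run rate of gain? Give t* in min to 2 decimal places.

By the marginal value theorem, leave when the instantaneous gain rate g'(t) equals the habitat-wide average g(t)/(T + t).
g'(t) = 280·14/(t + 14)². Setting 280·14/(t+14)² = 280t/[(t+14)(49+t)] gives 14(49+t) = t(t+14), so t² = 14×49 = 686.
t* = √686 = 26.19 min.

26.19 min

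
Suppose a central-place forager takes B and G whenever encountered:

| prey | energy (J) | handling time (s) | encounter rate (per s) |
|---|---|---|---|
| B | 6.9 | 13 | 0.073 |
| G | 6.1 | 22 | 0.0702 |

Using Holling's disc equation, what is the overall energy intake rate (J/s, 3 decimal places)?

Energy encountered per unit search time: 0.073×6.9 + 0.0702×6.1 = 0.9319 J/s.
Handling time per unit search time: 0.073×13 + 0.0702×22 = 2.493.
Rate = 0.9319/(1 + 2.493) = 0.2668 J/s.

0.267 J/s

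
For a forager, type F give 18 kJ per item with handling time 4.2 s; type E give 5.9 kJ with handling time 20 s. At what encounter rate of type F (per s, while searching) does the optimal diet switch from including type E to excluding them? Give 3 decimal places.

Drop type E once their profitability E₂/h₂ falls below the rate achievable on type F alone: E₂/h₂ = λE₁/(1 + λh₁).
Solve for λ: λE₁h₂ = E₂(1 + λh₁) → λ(E₁h₂ − E₂h₁) = E₂ → λ = E₂/(E₁h₂ − E₂h₁).
λ = 5.9/(18×20 − 5.9×4.2) = 5.9/335.2 = 0.0176 per s.

0.018 per s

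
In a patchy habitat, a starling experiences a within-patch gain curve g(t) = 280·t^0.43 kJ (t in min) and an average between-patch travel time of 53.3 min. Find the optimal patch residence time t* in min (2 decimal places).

40.21 min

Maximise g(t)/(T+t): set derivative to zero → g'(t)(T+t) = g(t).
g'(t) = 0.43·280·t^-0.57. Setting 0.43·280·t^-0.57 = 280·t^0.43/(53.3+t) gives 0.43(53.3+t) = t, so 0.57·t = 0.43×53.3.
t* = 0.43×53.3/0.57 = 40.21 min.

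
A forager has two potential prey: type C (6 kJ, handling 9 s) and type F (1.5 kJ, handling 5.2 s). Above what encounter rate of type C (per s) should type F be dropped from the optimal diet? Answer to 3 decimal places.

0.085 per s

At the threshold, the rate on type C alone equals the profitability of type F: λ·6/(1 + λ·9) = 1.5/5.2 = 0.2885.
Rearranging, λ(6 − 0.2885×9) = 0.2885, so λ = 0.2885/3.404 = 0.08475 per s.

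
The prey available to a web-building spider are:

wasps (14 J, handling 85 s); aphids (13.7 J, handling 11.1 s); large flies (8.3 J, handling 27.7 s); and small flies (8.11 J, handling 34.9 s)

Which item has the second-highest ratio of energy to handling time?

large flies

In descending order of E/h:
aphids: 13.7/11.1 = 1.23 J/s
large flies: 8.3/27.7 = 0.3 J/s
small flies: 8.11/34.9 = 0.232 J/s
wasps: 14/85 = 0.165 J/s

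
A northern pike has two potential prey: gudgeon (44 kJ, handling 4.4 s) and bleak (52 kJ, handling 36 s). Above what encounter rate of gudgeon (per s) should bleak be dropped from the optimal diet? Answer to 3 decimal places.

0.038 per s

The zero-one rule: include bleak iff E₂/h₂ > λE₁/(1+λh₁). Equality gives the switch point.
λE₁h₂ = E₂ + λE₂h₁ ⇒ λ = E₂/(E₁h₂ − E₂h₁) = 52/(1584 − 228.8) = 0.03837 per s.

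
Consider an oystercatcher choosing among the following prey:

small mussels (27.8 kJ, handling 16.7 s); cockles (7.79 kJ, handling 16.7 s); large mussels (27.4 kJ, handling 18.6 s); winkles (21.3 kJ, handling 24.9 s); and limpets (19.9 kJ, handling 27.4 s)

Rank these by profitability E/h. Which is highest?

Profitability E/h (kJ/s): small mussels = 27.8/16.7 = 1.66, cockles = 7.79/16.7 = 0.466, large mussels = 27.4/18.6 = 1.47, winkles = 21.3/24.9 = 0.855, limpets = 19.9/27.4 = 0.726.
Ranked: small mussels > large mussels > winkles > limpets > cockles.

small mussels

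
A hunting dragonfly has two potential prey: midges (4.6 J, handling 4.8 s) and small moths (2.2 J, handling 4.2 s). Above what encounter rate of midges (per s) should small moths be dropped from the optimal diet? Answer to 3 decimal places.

The zero-one rule: include small moths iff E₂/h₂ > λE₁/(1+λh₁). Equality gives the switch point.
λE₁h₂ = E₂ + λE₂h₁ ⇒ λ = E₂/(E₁h₂ − E₂h₁) = 2.2/(19.32 − 10.56) = 0.2511 per s.

0.251 per s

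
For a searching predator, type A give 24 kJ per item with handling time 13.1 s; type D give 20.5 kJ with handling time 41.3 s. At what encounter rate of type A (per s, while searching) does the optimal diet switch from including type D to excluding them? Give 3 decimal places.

0.028 per s

At the threshold, the rate on type A alone equals the profitability of type D: λ·24/(1 + λ·13.1) = 20.5/41.3 = 0.4964.
Rearranging, λ(24 − 0.4964×13.1) = 0.4964, so λ = 0.4964/17.5 = 0.02837 per s.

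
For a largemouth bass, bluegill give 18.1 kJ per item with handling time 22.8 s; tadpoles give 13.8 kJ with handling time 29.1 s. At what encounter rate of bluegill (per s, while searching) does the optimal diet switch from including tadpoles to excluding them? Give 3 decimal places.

At the threshold, the rate on bluegill alone equals the profitability of tadpoles: λ·18.1/(1 + λ·22.8) = 13.8/29.1 = 0.4742.
Rearranging, λ(18.1 − 0.4742×22.8) = 0.4742, so λ = 0.4742/7.288 = 0.06507 per s.

0.065 per s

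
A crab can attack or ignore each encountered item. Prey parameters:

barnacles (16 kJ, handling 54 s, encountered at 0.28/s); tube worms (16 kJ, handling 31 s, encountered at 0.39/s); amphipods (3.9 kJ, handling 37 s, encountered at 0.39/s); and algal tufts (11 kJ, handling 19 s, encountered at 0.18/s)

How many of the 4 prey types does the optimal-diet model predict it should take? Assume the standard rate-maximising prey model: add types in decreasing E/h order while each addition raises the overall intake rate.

2

Profitabilities (E/h, kJ/s): algal tufts 0.579, tube worms 0.516, barnacles 0.296, amphipods 0.105. Add prey in this order while the next type's profitability exceeds the intake rate on those already taken.
Rate on top 1: 0.448. tube worms: 0.516 > 0.448 → include.
Rate on top 2: 0.4979. barnacles: 0.296 < 0.4979 → exclude; stop.
Optimal diet: algal tufts, tube worms — 2 of 4 types.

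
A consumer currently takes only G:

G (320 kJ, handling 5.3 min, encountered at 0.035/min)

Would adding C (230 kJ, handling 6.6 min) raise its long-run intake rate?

Intake rate on the current diet: R = (0.035×320) / (1 + 0.035×5.3) = 11.2/1.185 = 9.447 kJ/min.
Profitability of C: 230/6.6 = 34.85 kJ/min.
34.85 > 9.447, so adding C raises the average — include it.

Yes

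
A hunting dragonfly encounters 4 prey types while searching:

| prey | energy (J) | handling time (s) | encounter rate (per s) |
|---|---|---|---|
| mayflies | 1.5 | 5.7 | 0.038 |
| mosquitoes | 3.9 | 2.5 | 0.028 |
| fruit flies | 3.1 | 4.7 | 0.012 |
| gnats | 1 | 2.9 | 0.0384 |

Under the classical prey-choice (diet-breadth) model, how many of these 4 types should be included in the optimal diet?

Rank by E/h (J/s): mosquitoes 1.56, fruit flies 0.66, gnats 0.345, mayflies 0.263. Include each in turn until the next type's E/h falls below the running intake rate.
Rate on top 1: 0.1021. fruit flies: 0.66 > 0.1021 → include.
Rate on top 2: 0.13. gnats: 0.345 > 0.13 → include.
Rate on top 3: 0.1493. mayflies: 0.263 > 0.1493 → include.
Optimal diet: mosquitoes, fruit flies, gnats, mayflies — 4 of 4 types.

4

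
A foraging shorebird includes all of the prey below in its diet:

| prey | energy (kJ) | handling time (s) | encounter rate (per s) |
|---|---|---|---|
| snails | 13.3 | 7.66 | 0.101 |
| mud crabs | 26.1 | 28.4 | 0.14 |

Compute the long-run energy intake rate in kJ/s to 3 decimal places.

0.869 kJ/s

R = Σλ_iE_i / (1 + Σλ_ih_i)
Numerator: 0.101×13.3 + 0.14×26.1 = 4.997
Denominator: 1 + 0.101×7.66 + 0.14×28.4 = 5.75
R = 4.997/5.75 = 0.8691 kJ/s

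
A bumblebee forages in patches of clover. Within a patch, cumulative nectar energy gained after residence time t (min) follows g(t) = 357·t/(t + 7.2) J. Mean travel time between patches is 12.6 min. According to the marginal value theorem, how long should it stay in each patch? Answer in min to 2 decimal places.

9.52 min

By the marginal value theorem, leave when the instantaneous gain rate g'(t) equals the habitat-wide average g(t)/(T + t).
g'(t) = 357·7.2/(t + 7.2)². Setting 357·7.2/(t+7.2)² = 357t/[(t+7.2)(12.6+t)] gives 7.2(12.6+t) = t(t+7.2), so t² = 7.2×12.6 = 90.72.
t* = √90.72 = 9.525 min.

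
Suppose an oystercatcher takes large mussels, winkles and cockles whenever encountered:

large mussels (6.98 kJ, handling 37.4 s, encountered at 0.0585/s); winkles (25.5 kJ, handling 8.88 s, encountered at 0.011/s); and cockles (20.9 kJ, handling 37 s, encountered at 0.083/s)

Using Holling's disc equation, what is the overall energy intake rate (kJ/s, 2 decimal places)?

R = Σλ_iE_i / (1 + Σλ_ih_i)
Numerator: 0.0585×6.98 + 0.011×25.5 + 0.083×20.9 = 2.424
Denominator: 1 + 0.0585×37.4 + 0.011×8.88 + 0.083×37 = 6.357
R = 2.424/6.357 = 0.3813 kJ/s

0.38 kJ/s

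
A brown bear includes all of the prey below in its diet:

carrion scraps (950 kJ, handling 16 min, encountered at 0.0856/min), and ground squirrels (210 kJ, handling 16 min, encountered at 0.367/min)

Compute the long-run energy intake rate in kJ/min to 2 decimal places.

19.22 kJ/min

R = (0.0856×950 + 0.367×210) / (1 + 0.0856×16 + 0.367×16) = 158.4/8.242 = 19.22 kJ/min.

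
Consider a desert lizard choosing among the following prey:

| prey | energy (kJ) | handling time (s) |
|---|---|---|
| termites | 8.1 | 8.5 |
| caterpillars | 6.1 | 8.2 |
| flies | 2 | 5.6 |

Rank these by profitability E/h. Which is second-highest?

caterpillars

In descending order of E/h:
termites: 8.1/8.5 = 0.953 kJ/s
caterpillars: 6.1/8.2 = 0.744 kJ/s
flies: 2/5.6 = 0.357 kJ/s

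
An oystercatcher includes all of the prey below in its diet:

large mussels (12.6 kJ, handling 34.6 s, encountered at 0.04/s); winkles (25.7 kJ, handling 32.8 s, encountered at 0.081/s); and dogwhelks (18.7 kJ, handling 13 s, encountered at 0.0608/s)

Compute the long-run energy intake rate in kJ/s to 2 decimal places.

0.64 kJ/s

R = Σλ_iE_i / (1 + Σλ_ih_i)
Numerator: 0.04×12.6 + 0.081×25.7 + 0.0608×18.7 = 3.723
Denominator: 1 + 0.04×34.6 + 0.081×32.8 + 0.0608×13 = 5.831
R = 3.723/5.831 = 0.6384 kJ/s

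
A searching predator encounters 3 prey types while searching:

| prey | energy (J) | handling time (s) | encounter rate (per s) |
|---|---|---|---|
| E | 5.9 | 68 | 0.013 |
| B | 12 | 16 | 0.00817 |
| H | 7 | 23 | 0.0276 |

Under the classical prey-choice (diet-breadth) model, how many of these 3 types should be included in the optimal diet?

Profitabilities (E/h, J/s): B 0.75, H 0.304, E 0.0868. Add prey in this order while the next type's profitability exceeds the intake rate on those already taken.
Rate on top 1: 0.08671. H: 0.304 > 0.08671 → include.
Rate on top 2: 0.165. E: 0.0868 < 0.165 → exclude; stop.
Optimal diet: B, H — 2 of 3 types.

2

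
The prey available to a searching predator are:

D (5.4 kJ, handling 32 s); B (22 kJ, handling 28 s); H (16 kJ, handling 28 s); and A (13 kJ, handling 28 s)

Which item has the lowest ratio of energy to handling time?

D

In descending order of E/h:
B: 22/28 = 0.786 kJ/s
H: 16/28 = 0.571 kJ/s
A: 13/28 = 0.464 kJ/s
D: 5.4/32 = 0.169 kJ/s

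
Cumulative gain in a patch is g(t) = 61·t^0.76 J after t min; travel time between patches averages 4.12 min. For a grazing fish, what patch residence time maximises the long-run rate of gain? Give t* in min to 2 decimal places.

By the marginal value theorem, leave when the instantaneous gain rate g'(t) equals the habitat-wide average g(t)/(T + t).
g'(t) = 0.76·61·t^-0.24. Setting 0.76·61·t^-0.24 = 61·t^0.76/(4.12+t) gives 0.76(4.12+t) = t, so 0.24·t = 0.76×4.12.
t* = 0.76×4.12/0.24 = 13.05 min.

13.05 min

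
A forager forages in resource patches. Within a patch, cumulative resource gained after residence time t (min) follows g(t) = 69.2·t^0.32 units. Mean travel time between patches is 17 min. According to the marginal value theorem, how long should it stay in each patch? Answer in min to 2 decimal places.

8.00 min

Maximise g(t)/(T+t): set derivative to zero → g'(t)(T+t) = g(t).
g'(t) = 0.32·69.2·t^-0.68. Setting 0.32·69.2·t^-0.68 = 69.2·t^0.32/(17+t) gives 0.32(17+t) = t, so 0.68·t = 0.32×17.
t* = 0.32×17/0.68 = 8 min.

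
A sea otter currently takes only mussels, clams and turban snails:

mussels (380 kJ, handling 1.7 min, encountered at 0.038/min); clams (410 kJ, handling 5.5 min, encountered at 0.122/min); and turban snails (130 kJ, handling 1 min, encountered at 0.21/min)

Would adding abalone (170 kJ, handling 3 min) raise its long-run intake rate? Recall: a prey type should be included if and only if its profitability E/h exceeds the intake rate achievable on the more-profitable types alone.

Yes

On mussels, clams and turban snails alone, R = ΣλE/(1+Σλh) = 91.76/1.946 = 47.16 kJ/min.
abalone: E/h = 170/3 = 56.67 kJ/min.
56.67 > 47.16, so adding abalone raises the average — include it.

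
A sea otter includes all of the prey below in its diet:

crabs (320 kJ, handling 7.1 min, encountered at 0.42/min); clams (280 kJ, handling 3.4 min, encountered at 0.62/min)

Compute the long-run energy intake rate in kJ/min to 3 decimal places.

50.575 kJ/min

R = Σλ_iE_i / (1 + Σλ_ih_i)
Numerator: 0.42×320 + 0.62×280 = 308
Denominator: 1 + 0.42×7.1 + 0.62×3.4 = 6.09
R = 308/6.09 = 50.57 kJ/min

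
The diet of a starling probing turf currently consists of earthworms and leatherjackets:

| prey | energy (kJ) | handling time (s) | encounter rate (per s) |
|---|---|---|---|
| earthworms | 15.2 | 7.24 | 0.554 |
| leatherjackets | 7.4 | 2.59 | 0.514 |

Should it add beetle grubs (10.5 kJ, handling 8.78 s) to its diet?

No

Current rate: (0.554×15.2 + 0.514×7.4)/(1 + 0.554×7.24 + 0.514×2.59) = 1.927 kJ/s.
beetle grubs: E/h = 10.5/8.78 = 1.196 kJ/s.
1.196 < 1.927, so adding beetle grubs would lower the average — exclude it.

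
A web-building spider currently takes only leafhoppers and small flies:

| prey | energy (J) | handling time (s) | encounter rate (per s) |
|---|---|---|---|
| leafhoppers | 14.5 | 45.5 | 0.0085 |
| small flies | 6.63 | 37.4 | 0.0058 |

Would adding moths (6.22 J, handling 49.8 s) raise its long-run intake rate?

Current rate: (0.0085×14.5 + 0.0058×6.63)/(1 + 0.0085×45.5 + 0.0058×37.4) = 0.1008 J/s.
moths: E/h = 6.22/49.8 = 0.1249 J/s.
Since 0.1249 > R, including moths increases the long-run rate.

Yes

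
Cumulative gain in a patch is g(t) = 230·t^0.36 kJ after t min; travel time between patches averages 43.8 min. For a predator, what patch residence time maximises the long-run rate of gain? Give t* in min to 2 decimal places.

24.64 min

By the marginal value theorem, leave when the instantaneous gain rate g'(t) equals the habitat-wide average g(t)/(T + t).
g'(t) = 0.36·230·t^-0.64. Setting 0.36·230·t^-0.64 = 230·t^0.36/(43.8+t) gives 0.36(43.8+t) = t, so 0.64·t = 0.36×43.8.
t* = 0.36×43.8/0.64 = 24.64 min.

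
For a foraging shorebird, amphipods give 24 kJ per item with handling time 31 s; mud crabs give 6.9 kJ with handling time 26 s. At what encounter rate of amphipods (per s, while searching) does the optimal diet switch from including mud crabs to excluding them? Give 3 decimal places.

0.017 per s

The zero-one rule: include mud crabs iff E₂/h₂ > λE₁/(1+λh₁). Equality gives the switch point.
λE₁h₂ = E₂ + λE₂h₁ ⇒ λ = E₂/(E₁h₂ − E₂h₁) = 6.9/(624 − 213.9) = 0.01683 per s.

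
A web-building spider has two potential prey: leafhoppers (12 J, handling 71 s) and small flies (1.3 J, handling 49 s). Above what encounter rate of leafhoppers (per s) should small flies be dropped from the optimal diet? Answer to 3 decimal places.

Drop small flies once their profitability E₂/h₂ falls below the rate achievable on leafhoppers alone: E₂/h₂ = λE₁/(1 + λh₁).
Solve for λ: λE₁h₂ = E₂(1 + λh₁) → λ(E₁h₂ − E₂h₁) = E₂ → λ = E₂/(E₁h₂ − E₂h₁).
λ = 1.3/(12×49 − 1.3×71) = 1.3/495.7 = 0.002623 per s.

0.003 per s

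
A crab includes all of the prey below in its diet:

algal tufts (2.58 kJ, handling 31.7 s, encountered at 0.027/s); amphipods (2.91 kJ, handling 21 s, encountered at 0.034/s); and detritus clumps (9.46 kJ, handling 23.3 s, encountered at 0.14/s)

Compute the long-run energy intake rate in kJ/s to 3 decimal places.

0.256 kJ/s

R = (0.027×2.58 + 0.034×2.91 + 0.14×9.46) / (1 + 0.027×31.7 + 0.034×21 + 0.14×23.3) = 1.493/5.832 = 0.256 kJ/s.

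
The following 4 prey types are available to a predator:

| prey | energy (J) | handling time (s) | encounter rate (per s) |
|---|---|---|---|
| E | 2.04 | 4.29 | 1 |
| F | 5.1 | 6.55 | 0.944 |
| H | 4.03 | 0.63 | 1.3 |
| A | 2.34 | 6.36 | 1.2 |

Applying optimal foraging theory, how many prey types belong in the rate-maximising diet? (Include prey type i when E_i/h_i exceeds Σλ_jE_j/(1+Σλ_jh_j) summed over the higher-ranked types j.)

1

E/h in descending order: H 6.4, F 0.779, E 0.476, A 0.368 J/s. The optimal diet is the largest prefix of this list for which every included type satisfies E_i/h_i > R on the types above it.
Rate on top 1: 2.88. F: 0.779 < 2.88 → exclude; stop.
Optimal diet: H — 1 of 4 types.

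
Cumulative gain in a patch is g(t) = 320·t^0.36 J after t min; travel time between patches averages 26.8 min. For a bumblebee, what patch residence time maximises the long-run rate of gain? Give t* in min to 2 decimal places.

Maximise g(t)/(T+t): set derivative to zero → g'(t)(T+t) = g(t).
g'(t) = 0.36·320·t^-0.64. Setting 0.36·320·t^-0.64 = 320·t^0.36/(26.8+t) gives 0.36(26.8+t) = t, so 0.64·t = 0.36×26.8.
t* = 0.36×26.8/0.64 = 15.07 min.

15.07 min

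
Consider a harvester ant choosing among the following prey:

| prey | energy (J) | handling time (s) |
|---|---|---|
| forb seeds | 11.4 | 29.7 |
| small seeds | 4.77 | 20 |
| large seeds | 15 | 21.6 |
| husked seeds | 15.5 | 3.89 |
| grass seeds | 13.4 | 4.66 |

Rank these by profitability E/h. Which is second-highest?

Profitability E/h (J/s): forb seeds = 11.4/29.7 = 0.384, small seeds = 4.77/20 = 0.238, large seeds = 15/21.6 = 0.694, husked seeds = 15.5/3.89 = 3.98, grass seeds = 13.4/4.66 = 2.88.
Ranked: husked seeds > grass seeds > large seeds > forb seeds > small seeds.

grass seeds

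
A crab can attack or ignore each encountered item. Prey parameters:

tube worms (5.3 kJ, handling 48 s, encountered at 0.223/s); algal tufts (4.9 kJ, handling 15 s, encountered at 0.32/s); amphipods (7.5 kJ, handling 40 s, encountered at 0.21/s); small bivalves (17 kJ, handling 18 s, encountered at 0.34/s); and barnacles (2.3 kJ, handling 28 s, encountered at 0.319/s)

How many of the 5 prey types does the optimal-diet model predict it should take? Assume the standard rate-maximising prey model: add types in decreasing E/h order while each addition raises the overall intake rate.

1

Profitabilities (E/h, kJ/s): small bivalves 0.944, algal tufts 0.327, amphipods 0.188, tube worms 0.11, barnacles 0.0821. Add prey in this order while the next type's profitability exceeds the intake rate on those already taken.
Rate on top 1: 0.8118. algal tufts: 0.327 < 0.8118 → exclude; stop.
Optimal diet: small bivalves — 1 of 5 types.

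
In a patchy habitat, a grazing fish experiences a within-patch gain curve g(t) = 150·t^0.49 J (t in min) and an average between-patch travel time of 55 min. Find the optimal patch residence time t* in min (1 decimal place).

Maximise g(t)/(T+t): set derivative to zero → g'(t)(T+t) = g(t).
g'(t) = 0.49·150·t^-0.51. Setting 0.49·150·t^-0.51 = 150·t^0.49/(55+t) gives 0.49(55+t) = t, so 0.51·t = 0.49×55.
t* = 0.49×55/0.51 = 52.84 min.

52.8 min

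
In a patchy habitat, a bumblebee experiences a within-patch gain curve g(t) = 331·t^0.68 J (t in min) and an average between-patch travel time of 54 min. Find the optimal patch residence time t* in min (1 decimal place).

114.8 min

Maximise g(t)/(T+t): set derivative to zero → g'(t)(T+t) = g(t).
g'(t) = 0.68·331·t^-0.32. Setting 0.68·331·t^-0.32 = 331·t^0.68/(54+t) gives 0.68(54+t) = t, so 0.32·t = 0.68×54.
t* = 0.68×54/0.32 = 114.8 min.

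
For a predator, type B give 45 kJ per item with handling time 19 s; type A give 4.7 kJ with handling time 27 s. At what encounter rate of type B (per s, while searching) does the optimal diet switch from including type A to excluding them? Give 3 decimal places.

Drop type A once their profitability E₂/h₂ falls below the rate achievable on type B alone: E₂/h₂ = λE₁/(1 + λh₁).
Solve for λ: λE₁h₂ = E₂(1 + λh₁) → λ(E₁h₂ − E₂h₁) = E₂ → λ = E₂/(E₁h₂ − E₂h₁).
λ = 4.7/(45×27 − 4.7×19) = 4.7/1126 = 0.004175 per s.

0.004 per s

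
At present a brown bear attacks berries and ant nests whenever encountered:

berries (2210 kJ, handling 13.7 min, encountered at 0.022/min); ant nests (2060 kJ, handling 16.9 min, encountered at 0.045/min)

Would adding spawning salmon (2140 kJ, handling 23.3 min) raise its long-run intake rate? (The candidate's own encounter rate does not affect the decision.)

Yes

Current rate: (0.022×2210 + 0.045×2060)/(1 + 0.022×13.7 + 0.045×16.9) = 68.54 kJ/min.
Profitability of spawning salmon: 2140/23.3 = 91.85 kJ/min.
91.85 > 68.54, so adding spawning salmon raises the average — include it.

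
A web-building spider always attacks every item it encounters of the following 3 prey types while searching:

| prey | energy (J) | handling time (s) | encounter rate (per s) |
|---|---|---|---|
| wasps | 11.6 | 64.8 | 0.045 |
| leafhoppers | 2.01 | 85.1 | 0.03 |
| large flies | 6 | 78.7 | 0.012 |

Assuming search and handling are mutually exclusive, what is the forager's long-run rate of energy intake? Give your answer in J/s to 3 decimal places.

Energy encountered per unit search time: 0.045×11.6 + 0.03×2.01 + 0.012×6 = 0.6543 J/s.
Handling time per unit search time: 0.045×64.8 + 0.03×85.1 + 0.012×78.7 = 6.413.
Rate = 0.6543/(1 + 6.413) = 0.08826 J/s.

0.088 J/s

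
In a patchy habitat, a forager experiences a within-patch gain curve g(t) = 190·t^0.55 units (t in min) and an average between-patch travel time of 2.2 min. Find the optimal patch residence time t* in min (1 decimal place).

2.7 min

Maximise g(t)/(T+t): set derivative to zero → g'(t)(T+t) = g(t).
g'(t) = 0.55·190·t^-0.45. Setting 0.55·190·t^-0.45 = 190·t^0.55/(2.2+t) gives 0.55(2.2+t) = t, so 0.45·t = 0.55×2.2.
t* = 0.55×2.2/0.45 = 2.689 min.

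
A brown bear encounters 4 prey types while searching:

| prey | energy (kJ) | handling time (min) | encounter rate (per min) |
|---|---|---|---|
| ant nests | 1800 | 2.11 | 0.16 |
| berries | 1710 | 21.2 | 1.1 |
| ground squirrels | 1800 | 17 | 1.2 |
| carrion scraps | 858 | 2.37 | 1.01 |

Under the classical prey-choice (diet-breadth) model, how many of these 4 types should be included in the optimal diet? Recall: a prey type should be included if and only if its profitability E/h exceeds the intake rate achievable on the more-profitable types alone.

E/h in descending order: ant nests 853, carrion scraps 362, ground squirrels 106, berries 80.7 kJ/min. The optimal diet is the largest prefix of this list for which every included type satisfies E_i/h_i > R on the types above it.
Rate on top 1: 215.3. carrion scraps: 362 > 215.3 → include.
Rate on top 2: 309.4. ground squirrels: 106 < 309.4 → exclude; stop.
Optimal diet: ant nests, carrion scraps — 2 of 4 types.

2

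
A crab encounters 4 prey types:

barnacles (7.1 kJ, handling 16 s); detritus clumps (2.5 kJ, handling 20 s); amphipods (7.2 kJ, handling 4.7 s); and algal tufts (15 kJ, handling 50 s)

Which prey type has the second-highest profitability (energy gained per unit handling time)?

In descending order of E/h:
amphipods: 7.2/4.7 = 1.53 kJ/s
barnacles: 7.1/16 = 0.444 kJ/s
algal tufts: 15/50 = 0.3 kJ/s
detritus clumps: 2.5/20 = 0.125 kJ/s

barnacles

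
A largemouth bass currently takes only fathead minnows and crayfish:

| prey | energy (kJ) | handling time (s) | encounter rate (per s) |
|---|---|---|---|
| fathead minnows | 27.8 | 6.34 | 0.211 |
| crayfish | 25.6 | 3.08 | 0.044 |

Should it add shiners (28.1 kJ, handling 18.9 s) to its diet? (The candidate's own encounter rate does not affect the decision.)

Intake rate on the current diet: R = (0.211×27.8 + 0.044×25.6) / (1 + 0.211×6.34 + 0.044×3.08) = 6.992/2.473 = 2.827 kJ/s.
shiners: E/h = 28.1/18.9 = 1.487 kJ/s.
1.487 < 2.827, so adding shiners would lower the average — exclude it.

No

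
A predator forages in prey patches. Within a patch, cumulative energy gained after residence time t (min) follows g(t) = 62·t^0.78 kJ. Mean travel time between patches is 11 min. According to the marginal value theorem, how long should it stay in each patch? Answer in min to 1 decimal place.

By the marginal value theorem, leave when the instantaneous gain rate g'(t) equals the habitat-wide average g(t)/(T + t).
g'(t) = 0.78·62·t^-0.22. Setting 0.78·62·t^-0.22 = 62·t^0.78/(11+t) gives 0.78(11+t) = t, so 0.22·t = 0.78×11.
t* = 0.78×11/0.22 = 39 min.

39.0 min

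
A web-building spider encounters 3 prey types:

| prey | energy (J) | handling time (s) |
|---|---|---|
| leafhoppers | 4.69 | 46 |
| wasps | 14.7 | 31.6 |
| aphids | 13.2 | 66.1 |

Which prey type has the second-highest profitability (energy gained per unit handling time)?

In descending order of E/h:
wasps: 14.7/31.6 = 0.465 J/s
aphids: 13.2/66.1 = 0.2 J/s
leafhoppers: 4.69/46 = 0.102 J/s

aphids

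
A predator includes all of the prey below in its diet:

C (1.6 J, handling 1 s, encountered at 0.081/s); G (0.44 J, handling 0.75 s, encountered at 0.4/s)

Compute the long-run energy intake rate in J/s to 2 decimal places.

R = (0.081×1.6 + 0.4×0.44) / (1 + 0.081×1 + 0.4×0.75) = 0.3056/1.381 = 0.2213 J/s.

0.22 J/s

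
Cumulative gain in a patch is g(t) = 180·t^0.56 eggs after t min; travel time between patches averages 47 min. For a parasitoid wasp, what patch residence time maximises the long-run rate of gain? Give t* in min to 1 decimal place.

59.8 min

Maximise g(t)/(T+t): set derivative to zero → g'(t)(T+t) = g(t).
g'(t) = 0.56·180·t^-0.44. Setting 0.56·180·t^-0.44 = 180·t^0.56/(47+t) gives 0.56(47+t) = t, so 0.44·t = 0.56×47.
t* = 0.56×47/0.44 = 59.82 min.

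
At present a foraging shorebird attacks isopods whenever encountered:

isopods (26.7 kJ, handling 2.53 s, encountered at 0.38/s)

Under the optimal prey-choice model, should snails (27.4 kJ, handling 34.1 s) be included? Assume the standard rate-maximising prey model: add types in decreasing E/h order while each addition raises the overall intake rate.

Current rate: (0.38×26.7)/(1 + 0.38×2.53) = 5.173 kJ/s.
snails: E/h = 27.4/34.1 = 0.8035 kJ/s.
0.8035 < 5.173, so adding snails would lower the average — exclude it.

No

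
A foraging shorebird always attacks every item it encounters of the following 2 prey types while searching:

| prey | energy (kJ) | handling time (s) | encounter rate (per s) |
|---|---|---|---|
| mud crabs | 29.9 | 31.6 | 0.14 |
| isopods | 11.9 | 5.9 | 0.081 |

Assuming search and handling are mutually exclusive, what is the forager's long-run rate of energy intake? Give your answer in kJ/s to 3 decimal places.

0.873 kJ/s

R = Σλ_iE_i / (1 + Σλ_ih_i)
Numerator: 0.14×29.9 + 0.081×11.9 = 5.15
Denominator: 1 + 0.14×31.6 + 0.081×5.9 = 5.902
R = 5.15/5.902 = 0.8726 kJ/s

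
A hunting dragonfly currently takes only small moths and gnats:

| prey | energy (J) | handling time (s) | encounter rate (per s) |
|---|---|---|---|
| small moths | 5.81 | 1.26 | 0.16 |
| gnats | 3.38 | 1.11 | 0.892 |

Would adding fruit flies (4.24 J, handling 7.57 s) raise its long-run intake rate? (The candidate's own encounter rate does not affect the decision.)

Current rate: (0.16×5.81 + 0.892×3.38)/(1 + 0.16×1.26 + 0.892×1.11) = 1.8 J/s.
fruit flies: E/h = 4.24/7.57 = 0.5601 J/s.
0.5601 < 1.8, so adding fruit flies would lower the average — exclude it.

No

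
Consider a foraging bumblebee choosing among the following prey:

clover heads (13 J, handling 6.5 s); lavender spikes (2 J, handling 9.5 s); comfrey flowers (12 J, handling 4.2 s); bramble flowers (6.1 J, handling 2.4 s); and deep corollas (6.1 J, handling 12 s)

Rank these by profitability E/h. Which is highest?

comfrey flowers

In descending order of E/h:
comfrey flowers: 12/4.2 = 2.86 J/s
bramble flowers: 6.1/2.4 = 2.54 J/s
clover heads: 13/6.5 = 2 J/s
deep corollas: 6.1/12 = 0.508 J/s
lavender spikes: 2/9.5 = 0.211 J/s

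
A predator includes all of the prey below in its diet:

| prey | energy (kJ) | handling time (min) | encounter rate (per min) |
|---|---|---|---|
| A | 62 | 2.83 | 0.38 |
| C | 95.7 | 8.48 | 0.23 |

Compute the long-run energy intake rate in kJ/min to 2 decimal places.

R = (0.38×62 + 0.23×95.7) / (1 + 0.38×2.83 + 0.23×8.48) = 45.57/4.026 = 11.32 kJ/min.

11.32 kJ/min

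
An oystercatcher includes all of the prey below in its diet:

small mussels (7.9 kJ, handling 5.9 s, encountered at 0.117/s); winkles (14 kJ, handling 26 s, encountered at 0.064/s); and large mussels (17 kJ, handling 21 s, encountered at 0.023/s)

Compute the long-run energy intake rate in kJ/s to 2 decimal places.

Energy encountered per unit search time: 0.117×7.9 + 0.064×14 + 0.023×17 = 2.211 kJ/s.
Handling time per unit search time: 0.117×5.9 + 0.064×26 + 0.023×21 = 2.837.
Rate = 2.211/(1 + 2.837) = 0.5763 kJ/s.

0.58 kJ/s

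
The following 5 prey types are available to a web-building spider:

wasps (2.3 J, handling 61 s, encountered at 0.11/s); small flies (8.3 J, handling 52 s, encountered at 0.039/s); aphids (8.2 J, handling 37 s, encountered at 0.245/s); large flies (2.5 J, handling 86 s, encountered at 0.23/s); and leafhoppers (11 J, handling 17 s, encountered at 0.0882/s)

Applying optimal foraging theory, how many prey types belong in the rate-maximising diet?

Profitabilities (E/h, J/s): leafhoppers 0.647, aphids 0.222, small flies 0.16, wasps 0.0377, large flies 0.0291. Add prey in this order while the next type's profitability exceeds the intake rate on those already taken.
Rate on top 1: 0.3882. aphids: 0.222 < 0.3882 → exclude; stop.
Optimal diet: leafhoppers — 1 of 5 types.

1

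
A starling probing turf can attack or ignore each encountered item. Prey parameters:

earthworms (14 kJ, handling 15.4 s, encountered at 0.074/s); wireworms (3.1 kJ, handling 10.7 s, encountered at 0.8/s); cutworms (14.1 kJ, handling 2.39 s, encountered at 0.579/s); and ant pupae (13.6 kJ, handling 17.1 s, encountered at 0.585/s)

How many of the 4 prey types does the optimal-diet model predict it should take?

1

Rank by E/h (kJ/s): cutworms 5.9, earthworms 0.909, ant pupae 0.795, wireworms 0.29. Include each in turn until the next type's E/h falls below the running intake rate.
Rate on top 1: 3.425. earthworms: 0.909 < 3.425 → exclude; stop.
Optimal diet: cutworms — 1 of 4 types.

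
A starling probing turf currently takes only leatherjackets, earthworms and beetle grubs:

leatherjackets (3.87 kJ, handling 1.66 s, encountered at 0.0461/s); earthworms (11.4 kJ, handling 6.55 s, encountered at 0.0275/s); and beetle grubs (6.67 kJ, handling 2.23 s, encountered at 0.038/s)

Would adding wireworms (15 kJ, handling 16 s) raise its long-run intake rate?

Yes

Intake rate on the current diet: R = (0.0461×3.87 + 0.0275×11.4 + 0.038×6.67) / (1 + 0.0461×1.66 + 0.0275×6.55 + 0.038×2.23) = 0.7454/1.341 = 0.5557 kJ/s.
wireworms: E/h = 15/16 = 0.9375 kJ/s.
Since 0.9375 > R, including wireworms increases the long-run rate.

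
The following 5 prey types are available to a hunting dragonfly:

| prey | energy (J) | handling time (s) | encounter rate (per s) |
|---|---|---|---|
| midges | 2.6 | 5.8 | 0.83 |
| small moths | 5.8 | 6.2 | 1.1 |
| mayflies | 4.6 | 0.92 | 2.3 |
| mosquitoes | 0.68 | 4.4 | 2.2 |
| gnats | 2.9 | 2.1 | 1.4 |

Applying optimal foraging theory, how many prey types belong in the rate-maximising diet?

E/h in descending order: mayflies 5, gnats 1.38, small moths 0.935, midges 0.448, mosquitoes 0.155 J/s. The optimal diet is the largest prefix of this list for which every included type satisfies E_i/h_i > R on the types above it.
Rate on top 1: 3.395. gnats: 1.38 < 3.395 → exclude; stop.
Optimal diet: mayflies — 1 of 5 types.

1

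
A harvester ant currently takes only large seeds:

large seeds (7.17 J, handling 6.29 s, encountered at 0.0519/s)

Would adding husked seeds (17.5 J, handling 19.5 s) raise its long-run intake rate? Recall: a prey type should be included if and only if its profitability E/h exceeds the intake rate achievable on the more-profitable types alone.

Yes

On large seeds alone, R = ΣλE/(1+Σλh) = 0.3721/1.326 = 0.2805 J/s.
Profitability of husked seeds: 17.5/19.5 = 0.8974 J/s.
Since 0.8974 > R, including husked seeds increases the long-run rate.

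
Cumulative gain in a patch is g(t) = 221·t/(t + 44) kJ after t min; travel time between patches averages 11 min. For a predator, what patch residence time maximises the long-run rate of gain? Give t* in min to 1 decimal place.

22.0 min

By the marginal value theorem, leave when the instantaneous gain rate g'(t) equals the habitat-wide average g(t)/(T + t).
g'(t) = 221·44/(t + 44)². Setting 221·44/(t+44)² = 221t/[(t+44)(11+t)] gives 44(11+t) = t(t+44), so t² = 44×11 = 484.
t* = √484 = 22 min.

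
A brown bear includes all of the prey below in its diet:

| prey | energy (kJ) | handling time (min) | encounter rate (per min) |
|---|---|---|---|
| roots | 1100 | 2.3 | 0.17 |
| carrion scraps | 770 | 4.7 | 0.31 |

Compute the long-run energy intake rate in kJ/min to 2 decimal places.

Energy encountered per unit search time: 0.17×1100 + 0.31×770 = 425.7 kJ/min.
Handling time per unit search time: 0.17×2.3 + 0.31×4.7 = 1.848.
Rate = 425.7/(1 + 1.848) = 149.5 kJ/min.

149.47 kJ/min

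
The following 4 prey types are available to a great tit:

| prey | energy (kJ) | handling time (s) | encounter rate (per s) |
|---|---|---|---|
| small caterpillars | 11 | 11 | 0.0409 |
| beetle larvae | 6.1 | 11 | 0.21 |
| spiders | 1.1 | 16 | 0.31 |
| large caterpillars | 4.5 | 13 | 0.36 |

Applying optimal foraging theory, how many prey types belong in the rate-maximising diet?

E/h in descending order: small caterpillars 1, beetle larvae 0.555, large caterpillars 0.346, spiders 0.0688 kJ/s. The optimal diet is the largest prefix of this list for which every included type satisfies E_i/h_i > R on the types above it.
Rate on top 1: 0.3103. beetle larvae: 0.555 > 0.3103 → include.
Rate on top 2: 0.4604. large caterpillars: 0.346 < 0.4604 → exclude; stop.
Optimal diet: small caterpillars, beetle larvae — 2 of 4 types.

2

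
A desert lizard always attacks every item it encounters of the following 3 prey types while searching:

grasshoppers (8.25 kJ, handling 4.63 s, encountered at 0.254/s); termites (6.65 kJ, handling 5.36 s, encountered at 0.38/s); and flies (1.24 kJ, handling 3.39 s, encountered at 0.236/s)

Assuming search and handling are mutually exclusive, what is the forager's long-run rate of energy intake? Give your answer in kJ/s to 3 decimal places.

Energy encountered per unit search time: 0.254×8.25 + 0.38×6.65 + 0.236×1.24 = 4.915 kJ/s.
Handling time per unit search time: 0.254×4.63 + 0.38×5.36 + 0.236×3.39 = 4.013.
Rate = 4.915/(1 + 4.013) = 0.9805 kJ/s.

0.981 kJ/s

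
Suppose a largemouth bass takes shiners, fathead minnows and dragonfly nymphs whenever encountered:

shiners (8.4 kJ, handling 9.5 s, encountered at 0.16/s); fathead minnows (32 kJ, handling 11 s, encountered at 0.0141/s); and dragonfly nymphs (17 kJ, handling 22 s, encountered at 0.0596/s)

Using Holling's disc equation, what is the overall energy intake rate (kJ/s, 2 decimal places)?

R = Σλ_iE_i / (1 + Σλ_ih_i)
Numerator: 0.16×8.4 + 0.0141×32 + 0.0596×17 = 2.808
Denominator: 1 + 0.16×9.5 + 0.0141×11 + 0.0596×22 = 3.986
R = 2.808/3.986 = 0.7045 kJ/s

0.70 kJ/s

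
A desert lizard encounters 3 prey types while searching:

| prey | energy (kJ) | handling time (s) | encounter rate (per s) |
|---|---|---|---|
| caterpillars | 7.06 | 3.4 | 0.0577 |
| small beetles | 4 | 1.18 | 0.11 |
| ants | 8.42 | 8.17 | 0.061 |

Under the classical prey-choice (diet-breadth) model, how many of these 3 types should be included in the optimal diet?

3

Profitabilities (E/h, kJ/s): small beetles 3.39, caterpillars 2.08, ants 1.03. Add prey in this order while the next type's profitability exceeds the intake rate on those already taken.
Rate on top 1: 0.3894. caterpillars: 2.08 > 0.3894 → include.
Rate on top 2: 0.639. ants: 1.03 > 0.639 → include.
Optimal diet: small beetles, caterpillars, ants — 3 of 3 types.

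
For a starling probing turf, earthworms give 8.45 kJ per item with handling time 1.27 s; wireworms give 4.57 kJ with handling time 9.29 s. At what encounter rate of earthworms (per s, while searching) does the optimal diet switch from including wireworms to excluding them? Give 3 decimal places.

At the threshold, the rate on earthworms alone equals the profitability of wireworms: λ·8.45/(1 + λ·1.27) = 4.57/9.29 = 0.4919.
Rearranging, λ(8.45 − 0.4919×1.27) = 0.4919, so λ = 0.4919/7.825 = 0.06286 per s.

0.063 per s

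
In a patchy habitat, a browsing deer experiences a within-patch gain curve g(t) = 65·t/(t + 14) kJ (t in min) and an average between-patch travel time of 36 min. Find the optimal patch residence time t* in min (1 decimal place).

22.4 min

By the marginal value theorem, leave when the instantaneous gain rate g'(t) equals the habitat-wide average g(t)/(T + t).
g'(t) = 65·14/(t + 14)². Setting 65·14/(t+14)² = 65t/[(t+14)(36+t)] gives 14(36+t) = t(t+14), so t² = 14×36 = 504.
t* = √504 = 22.45 min.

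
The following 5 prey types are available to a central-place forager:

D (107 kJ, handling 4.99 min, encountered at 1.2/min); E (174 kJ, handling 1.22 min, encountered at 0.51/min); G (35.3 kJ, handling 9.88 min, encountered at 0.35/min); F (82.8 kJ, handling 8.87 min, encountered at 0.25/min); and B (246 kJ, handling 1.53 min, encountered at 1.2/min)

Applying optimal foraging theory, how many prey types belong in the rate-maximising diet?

Profitabilities (E/h, kJ/min): B 161, E 143, D 21.4, F 9.33, G 3.57. Add prey in this order while the next type's profitability exceeds the intake rate on those already taken.
Rate on top 1: 104.1. E: 143 > 104.1 → include.
Rate on top 2: 111. D: 21.4 < 111 → exclude; stop.
Optimal diet: B, E — 2 of 5 types.

2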